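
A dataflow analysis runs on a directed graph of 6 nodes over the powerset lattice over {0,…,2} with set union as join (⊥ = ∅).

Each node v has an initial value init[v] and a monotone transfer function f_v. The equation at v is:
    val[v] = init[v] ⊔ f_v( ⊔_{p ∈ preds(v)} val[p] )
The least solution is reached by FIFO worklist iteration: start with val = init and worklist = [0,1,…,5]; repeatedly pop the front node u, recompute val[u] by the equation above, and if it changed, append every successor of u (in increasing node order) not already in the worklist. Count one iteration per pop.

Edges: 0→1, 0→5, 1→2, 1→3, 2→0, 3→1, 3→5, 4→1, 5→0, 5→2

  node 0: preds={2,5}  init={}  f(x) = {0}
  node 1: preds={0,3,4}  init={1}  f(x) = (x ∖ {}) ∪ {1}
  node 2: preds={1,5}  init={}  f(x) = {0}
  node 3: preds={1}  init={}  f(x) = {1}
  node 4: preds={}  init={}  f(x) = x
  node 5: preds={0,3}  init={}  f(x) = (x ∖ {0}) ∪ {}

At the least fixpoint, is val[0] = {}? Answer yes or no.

no

Trace (9 dequeues):
  [1] u=0 | in {} | out {0} | prev {} | push {}
  [2] u=1 | in {0} | out {0,1} | prev {1} | push {}
  [3] u=2 | in {0,1} | out {0} | prev {} | push {0}
  [4] u=3 | in {0,1} | out {1} | prev {} | push {1}
  [5] u=4 | in {} | out {} | ==
  [6] u=5 | in {0,1} | out {1} | prev {} | push {2}
  [7] u=0 | in {0,1} | out {0} | ==
  [8] u=1 | in {0,1} | out {0,1} | ==
  [9] u=2 | in {0,1} | out {0} | ==

Converged values:
  [0] {0}
  [1] {0,1}
  [2] {0}
  [3] {1}
  [4] {}
  [5] {1}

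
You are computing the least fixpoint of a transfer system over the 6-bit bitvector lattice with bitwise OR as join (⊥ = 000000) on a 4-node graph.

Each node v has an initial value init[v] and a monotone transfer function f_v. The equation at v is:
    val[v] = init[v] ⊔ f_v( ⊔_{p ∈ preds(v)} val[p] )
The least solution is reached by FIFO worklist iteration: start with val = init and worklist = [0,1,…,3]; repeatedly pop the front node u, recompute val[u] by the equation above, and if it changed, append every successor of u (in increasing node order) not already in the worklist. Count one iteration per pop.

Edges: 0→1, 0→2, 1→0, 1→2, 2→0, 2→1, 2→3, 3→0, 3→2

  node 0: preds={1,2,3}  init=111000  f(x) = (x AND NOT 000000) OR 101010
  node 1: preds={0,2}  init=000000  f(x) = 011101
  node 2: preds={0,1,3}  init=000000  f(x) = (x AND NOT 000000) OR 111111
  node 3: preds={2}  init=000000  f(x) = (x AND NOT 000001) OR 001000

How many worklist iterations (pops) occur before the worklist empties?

Iteration log — 7 steps:
  step 1. node 0  ⊔preds=000000  new=111010  old=111000  +wl: 
  step 2. node 1  ⊔preds=111010  new=011101  old=000000  +wl: 0
  step 3. node 2  ⊔preds=111111  new=111111  old=000000  +wl: 1
  step 4. node 3  ⊔preds=111111  new=111110  old=000000  +wl: 2
  step 5. node 0  ⊔preds=111111  new=111111  old=111010  +wl: 
  step 6. node 1  ⊔preds=111111  new=011101  stable
  step 7. node 2  ⊔preds=111111  new=111111  stable

Least fixpoint reached:
  node 0: 111111
  node 1: 011101
  node 2: 111111
  node 3: 111110

7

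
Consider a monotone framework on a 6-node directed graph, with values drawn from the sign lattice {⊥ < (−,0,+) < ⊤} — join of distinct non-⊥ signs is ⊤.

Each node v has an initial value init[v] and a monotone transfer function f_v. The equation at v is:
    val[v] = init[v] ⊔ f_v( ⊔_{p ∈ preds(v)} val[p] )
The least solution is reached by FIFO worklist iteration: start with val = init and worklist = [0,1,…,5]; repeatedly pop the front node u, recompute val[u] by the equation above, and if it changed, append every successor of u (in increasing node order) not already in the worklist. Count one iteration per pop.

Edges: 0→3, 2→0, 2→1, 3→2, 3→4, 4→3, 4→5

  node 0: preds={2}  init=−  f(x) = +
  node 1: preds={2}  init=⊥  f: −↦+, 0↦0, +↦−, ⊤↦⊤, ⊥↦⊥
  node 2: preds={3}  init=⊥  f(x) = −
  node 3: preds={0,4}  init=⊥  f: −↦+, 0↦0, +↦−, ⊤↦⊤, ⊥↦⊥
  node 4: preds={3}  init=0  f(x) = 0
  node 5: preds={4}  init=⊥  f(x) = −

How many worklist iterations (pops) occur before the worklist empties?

9

Trace (9 dequeues):
  [1] u=0 | in ⊥ | out ⊤ | prev − | push {}
  [2] u=1 | in ⊥ | out ⊥ | ==
  [3] u=2 | in ⊥ | out − | prev ⊥ | push {0,1}
  [4] u=3 | in ⊤ | out ⊤ | prev ⊥ | push {2}
  [5] u=4 | in ⊤ | out 0 | ==
  [6] u=5 | in 0 | out − | prev ⊥ | push {}
  [7] u=0 | in − | out ⊤ | ==
  [8] u=1 | in − | out + | prev ⊥ | push {}
  [9] u=2 | in ⊤ | out − | ==

Converged values:
  [0] ⊤
  [1] +
  [2] −
  [3] ⊤
  [4] 0
  [5] −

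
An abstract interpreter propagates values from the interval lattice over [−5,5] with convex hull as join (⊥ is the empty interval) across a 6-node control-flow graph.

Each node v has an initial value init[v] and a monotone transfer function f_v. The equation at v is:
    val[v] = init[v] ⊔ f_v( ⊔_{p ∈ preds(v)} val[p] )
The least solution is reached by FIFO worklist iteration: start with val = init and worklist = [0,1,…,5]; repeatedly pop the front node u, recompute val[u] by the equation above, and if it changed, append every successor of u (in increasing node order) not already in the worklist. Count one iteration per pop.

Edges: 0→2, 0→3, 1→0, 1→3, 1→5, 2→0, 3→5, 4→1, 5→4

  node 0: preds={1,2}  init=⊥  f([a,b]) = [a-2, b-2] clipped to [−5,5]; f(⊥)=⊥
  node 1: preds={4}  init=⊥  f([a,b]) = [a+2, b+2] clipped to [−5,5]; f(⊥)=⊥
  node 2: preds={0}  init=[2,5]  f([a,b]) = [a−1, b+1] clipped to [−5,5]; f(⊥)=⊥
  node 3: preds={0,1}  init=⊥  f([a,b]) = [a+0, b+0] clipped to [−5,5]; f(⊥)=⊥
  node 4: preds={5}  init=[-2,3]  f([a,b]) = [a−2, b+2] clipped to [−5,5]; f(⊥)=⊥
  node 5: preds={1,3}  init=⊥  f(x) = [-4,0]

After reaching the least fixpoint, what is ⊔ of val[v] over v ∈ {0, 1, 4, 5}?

Worklist (17 pops):
  #1 pop 0: in=[2,5] → [0,3] (was ⊥); enqueue []
  #2 pop 1: in=[-2,3] → [0,5] (was ⊥); enqueue [0]
  #3 pop 2: in=[0,3] → [-1,5] (was [2,5]); enqueue []
  #4 pop 3: in=[0,5] → [0,5] (was ⊥); enqueue []
  #5 pop 4: in=⊥ → [-2,3] (no change)
  #6 pop 5: in=[0,5] → [-4,0] (was ⊥); enqueue [4]
  #7 pop 0: in=[-1,5] → [-3,3] (was [0,3]); enqueue [2,3]
  #8 pop 4: in=[-4,0] → [-5,3] (was [-2,3]); enqueue [1]
  #9 pop 2: in=[-3,3] → [-4,5] (was [-1,5]); enqueue [0]
  #10 pop 3: in=[-3,5] → [-3,5] (was [0,5]); enqueue [5]
  #11 pop 1: in=[-5,3] → [-3,5] (was [0,5]); enqueue [3]
  #12 pop 0: in=[-4,5] → [-5,3] (was [-3,3]); enqueue [2]
  #13 pop 5: in=[-3,5] → [-4,0] (no change)
  #14 pop 3: in=[-5,5] → [-5,5] (was [-3,5]); enqueue [5]
  #15 pop 2: in=[-5,3] → [-5,5] (was [-4,5]); enqueue [0]
  #16 pop 5: in=[-5,5] → [-4,0] (no change)
  #17 pop 0: in=[-5,5] → [-5,3] (no change)

Fixpoint:
  val[0] = [-5,3]
  val[1] = [-3,5]
  val[2] = [-5,5]
  val[3] = [-5,5]
  val[4] = [-5,3]
  val[5] = [-4,0]

[-5,5]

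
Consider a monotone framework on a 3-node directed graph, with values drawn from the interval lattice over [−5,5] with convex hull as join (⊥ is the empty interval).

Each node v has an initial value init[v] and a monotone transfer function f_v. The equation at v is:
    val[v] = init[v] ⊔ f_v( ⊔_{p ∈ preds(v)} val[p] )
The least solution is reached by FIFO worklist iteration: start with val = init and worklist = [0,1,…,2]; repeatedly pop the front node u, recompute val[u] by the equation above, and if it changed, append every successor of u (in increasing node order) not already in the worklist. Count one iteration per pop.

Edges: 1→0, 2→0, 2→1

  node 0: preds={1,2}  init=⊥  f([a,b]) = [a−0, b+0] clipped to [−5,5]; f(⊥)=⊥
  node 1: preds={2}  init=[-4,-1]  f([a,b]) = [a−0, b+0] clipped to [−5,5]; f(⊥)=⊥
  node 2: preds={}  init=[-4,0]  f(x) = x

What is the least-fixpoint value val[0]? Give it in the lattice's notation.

Iteration log — 4 steps:
  step 1. node 0  ⊔preds=[-4,0]  new=[-4,0]  old=⊥  +wl: 
  step 2. node 1  ⊔preds=[-4,0]  new=[-4,0]  old=[-4,-1]  +wl: 0
  step 3. node 2  ⊔preds=⊥  new=[-4,0]  stable
  step 4. node 0  ⊔preds=[-4,0]  new=[-4,0]  stable

Least fixpoint reached:
  node 0: [-4,0]
  node 1: [-4,0]
  node 2: [-4,0]

[-4,0]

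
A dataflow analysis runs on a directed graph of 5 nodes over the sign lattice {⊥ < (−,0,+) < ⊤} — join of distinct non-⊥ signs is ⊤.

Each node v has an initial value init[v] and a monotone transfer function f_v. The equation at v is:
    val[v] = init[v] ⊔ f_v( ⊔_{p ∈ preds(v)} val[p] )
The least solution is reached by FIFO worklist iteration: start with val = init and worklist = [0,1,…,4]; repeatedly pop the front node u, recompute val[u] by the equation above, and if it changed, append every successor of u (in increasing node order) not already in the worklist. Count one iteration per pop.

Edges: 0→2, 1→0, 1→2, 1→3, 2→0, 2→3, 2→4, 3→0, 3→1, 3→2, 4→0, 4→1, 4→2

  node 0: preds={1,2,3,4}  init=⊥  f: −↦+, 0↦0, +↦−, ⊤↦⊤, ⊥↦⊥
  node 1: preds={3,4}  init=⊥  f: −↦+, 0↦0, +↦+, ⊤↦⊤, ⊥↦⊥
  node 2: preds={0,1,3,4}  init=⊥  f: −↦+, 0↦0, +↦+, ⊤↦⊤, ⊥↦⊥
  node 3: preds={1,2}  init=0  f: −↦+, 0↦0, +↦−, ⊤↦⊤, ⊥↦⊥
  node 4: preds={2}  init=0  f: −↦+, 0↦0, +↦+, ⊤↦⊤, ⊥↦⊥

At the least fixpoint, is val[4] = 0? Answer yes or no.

yes

Trace (6 dequeues):
  [1] u=0 | in 0 | out 0 | prev ⊥ | push {}
  [2] u=1 | in 0 | out 0 | prev ⊥ | push {0}
  [3] u=2 | in 0 | out 0 | prev ⊥ | push {}
  [4] u=3 | in 0 | out 0 | ==
  [5] u=4 | in 0 | out 0 | ==
  [6] u=0 | in 0 | out 0 | ==

Converged values:
  [0] 0
  [1] 0
  [2] 0
  [3] 0
  [4] 0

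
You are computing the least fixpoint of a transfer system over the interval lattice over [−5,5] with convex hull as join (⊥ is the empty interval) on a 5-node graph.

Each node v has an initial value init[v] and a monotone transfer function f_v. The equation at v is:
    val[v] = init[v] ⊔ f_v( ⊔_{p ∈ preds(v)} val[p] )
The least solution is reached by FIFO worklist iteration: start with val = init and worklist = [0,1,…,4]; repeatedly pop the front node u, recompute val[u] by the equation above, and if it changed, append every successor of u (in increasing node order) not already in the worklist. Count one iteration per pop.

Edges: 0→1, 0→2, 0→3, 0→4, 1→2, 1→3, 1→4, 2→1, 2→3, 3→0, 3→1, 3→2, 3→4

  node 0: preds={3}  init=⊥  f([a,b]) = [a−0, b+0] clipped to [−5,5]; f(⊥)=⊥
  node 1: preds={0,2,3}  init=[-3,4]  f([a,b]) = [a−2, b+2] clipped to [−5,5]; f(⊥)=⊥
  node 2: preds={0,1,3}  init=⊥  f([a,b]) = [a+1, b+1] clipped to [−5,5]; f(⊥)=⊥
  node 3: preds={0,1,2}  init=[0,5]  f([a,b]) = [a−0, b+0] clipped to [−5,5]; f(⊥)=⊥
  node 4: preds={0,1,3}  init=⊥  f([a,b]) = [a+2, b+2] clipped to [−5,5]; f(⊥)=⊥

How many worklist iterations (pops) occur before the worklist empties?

16

Iteration log — 16 steps:
  step 1. node 0  ⊔preds=[0,5]  new=[0,5]  old=⊥  +wl: 
  step 2. node 1  ⊔preds=[0,5]  new=[-3,5]  old=[-3,4]  +wl: 
  step 3. node 2  ⊔preds=[-3,5]  new=[-2,5]  old=⊥  +wl: 1
  step 4. node 3  ⊔preds=[-3,5]  new=[-3,5]  old=[0,5]  +wl: 0,2
  step 5. node 4  ⊔preds=[-3,5]  new=[-1,5]  old=⊥  +wl: 
  step 6. node 1  ⊔preds=[-3,5]  new=[-5,5]  old=[-3,5]  +wl: 3,4
  step 7. node 0  ⊔preds=[-3,5]  new=[-3,5]  old=[0,5]  +wl: 1
  step 8. node 2  ⊔preds=[-5,5]  new=[-4,5]  old=[-2,5]  +wl: 
  step 9. node 3  ⊔preds=[-5,5]  new=[-5,5]  old=[-3,5]  +wl: 0,2
  step 10. node 4  ⊔preds=[-5,5]  new=[-3,5]  old=[-1,5]  +wl: 
  step 11. node 1  ⊔preds=[-5,5]  new=[-5,5]  stable
  step 12. node 0  ⊔preds=[-5,5]  new=[-5,5]  old=[-3,5]  +wl: 1,3,4
  step 13. node 2  ⊔preds=[-5,5]  new=[-4,5]  stable
  step 14. node 1  ⊔preds=[-5,5]  new=[-5,5]  stable
  step 15. node 3  ⊔preds=[-5,5]  new=[-5,5]  stable
  step 16. node 4  ⊔preds=[-5,5]  new=[-3,5]  stable

Least fixpoint reached:
  node 0: [-5,5]
  node 1: [-5,5]
  node 2: [-4,5]
  node 3: [-5,5]
  node 4: [-3,5]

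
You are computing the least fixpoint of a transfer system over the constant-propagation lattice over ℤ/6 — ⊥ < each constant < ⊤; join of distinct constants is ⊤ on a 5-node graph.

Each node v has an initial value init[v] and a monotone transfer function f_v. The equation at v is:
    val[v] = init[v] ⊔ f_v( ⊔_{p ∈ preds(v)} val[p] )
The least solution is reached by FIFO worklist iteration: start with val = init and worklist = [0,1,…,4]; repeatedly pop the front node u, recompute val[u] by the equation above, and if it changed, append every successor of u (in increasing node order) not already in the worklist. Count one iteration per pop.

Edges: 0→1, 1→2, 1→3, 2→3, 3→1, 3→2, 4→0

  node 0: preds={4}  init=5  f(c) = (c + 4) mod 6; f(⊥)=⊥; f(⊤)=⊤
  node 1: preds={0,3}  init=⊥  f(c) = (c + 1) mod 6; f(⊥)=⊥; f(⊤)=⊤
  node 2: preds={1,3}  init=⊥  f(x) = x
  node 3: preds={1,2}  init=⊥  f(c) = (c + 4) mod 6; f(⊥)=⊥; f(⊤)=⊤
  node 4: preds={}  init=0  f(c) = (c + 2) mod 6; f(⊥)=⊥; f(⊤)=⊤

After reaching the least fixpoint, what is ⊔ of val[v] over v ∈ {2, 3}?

Worklist (7 pops):
  #1 pop 0: in=0 → ⊤ (was 5); enqueue []
  #2 pop 1: in=⊤ → ⊤ (was ⊥); enqueue []
  #3 pop 2: in=⊤ → ⊤ (was ⊥); enqueue []
  #4 pop 3: in=⊤ → ⊤ (was ⊥); enqueue [1,2]
  #5 pop 4: in=⊥ → 0 (no change)
  #6 pop 1: in=⊤ → ⊤ (no change)
  #7 pop 2: in=⊤ → ⊤ (no change)

Fixpoint:
  val[0] = ⊤
  val[1] = ⊤
  val[2] = ⊤
  val[3] = ⊤
  val[4] = 0

⊤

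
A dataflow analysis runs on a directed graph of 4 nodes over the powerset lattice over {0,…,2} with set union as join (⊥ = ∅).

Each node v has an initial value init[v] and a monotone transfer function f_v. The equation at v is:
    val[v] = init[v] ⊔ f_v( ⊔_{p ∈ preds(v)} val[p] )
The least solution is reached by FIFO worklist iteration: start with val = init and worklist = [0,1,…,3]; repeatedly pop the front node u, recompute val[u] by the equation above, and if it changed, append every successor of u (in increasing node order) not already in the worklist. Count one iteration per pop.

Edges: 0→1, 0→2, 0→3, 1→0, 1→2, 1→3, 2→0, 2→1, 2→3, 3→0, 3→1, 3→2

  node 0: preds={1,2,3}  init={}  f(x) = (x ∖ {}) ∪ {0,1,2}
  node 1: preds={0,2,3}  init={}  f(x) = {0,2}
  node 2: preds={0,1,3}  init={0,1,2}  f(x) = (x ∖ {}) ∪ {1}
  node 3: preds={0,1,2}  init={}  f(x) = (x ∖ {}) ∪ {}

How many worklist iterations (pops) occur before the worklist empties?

7

Trace (7 dequeues):
  [1] u=0 | in {0,1,2} | out {0,1,2} | prev {} | push {}
  [2] u=1 | in {0,1,2} | out {0,2} | prev {} | push {0}
  [3] u=2 | in {0,1,2} | out {0,1,2} | ==
  [4] u=3 | in {0,1,2} | out {0,1,2} | prev {} | push {1,2}
  [5] u=0 | in {0,1,2} | out {0,1,2} | ==
  [6] u=1 | in {0,1,2} | out {0,2} | ==
  [7] u=2 | in {0,1,2} | out {0,1,2} | ==

Converged values:
  [0] {0,1,2}
  [1] {0,2}
  [2] {0,1,2}
  [3] {0,1,2}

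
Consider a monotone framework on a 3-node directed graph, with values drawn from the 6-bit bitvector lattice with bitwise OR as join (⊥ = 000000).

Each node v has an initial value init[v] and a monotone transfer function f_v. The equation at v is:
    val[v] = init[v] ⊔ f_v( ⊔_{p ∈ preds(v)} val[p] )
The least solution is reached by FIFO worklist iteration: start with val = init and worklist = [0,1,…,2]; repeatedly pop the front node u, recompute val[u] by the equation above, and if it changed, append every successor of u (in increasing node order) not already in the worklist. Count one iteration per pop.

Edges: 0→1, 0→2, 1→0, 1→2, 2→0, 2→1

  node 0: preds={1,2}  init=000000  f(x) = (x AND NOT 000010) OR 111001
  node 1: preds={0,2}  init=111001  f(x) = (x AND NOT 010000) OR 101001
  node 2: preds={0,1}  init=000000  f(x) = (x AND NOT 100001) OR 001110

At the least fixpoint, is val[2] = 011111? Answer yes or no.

no

Trace (7 dequeues):
  [1] u=0 | in 111001 | out 111001 | prev 000000 | push {}
  [2] u=1 | in 111001 | out 111001 | ==
  [3] u=2 | in 111001 | out 011110 | prev 000000 | push {0,1}
  [4] u=0 | in 111111 | out 111101 | prev 111001 | push {2}
  [5] u=1 | in 111111 | out 111111 | prev 111001 | push {0}
  [6] u=2 | in 111111 | out 011110 | ==
  [7] u=0 | in 111111 | out 111101 | ==

Converged values:
  [0] 111101
  [1] 111111
  [2] 011110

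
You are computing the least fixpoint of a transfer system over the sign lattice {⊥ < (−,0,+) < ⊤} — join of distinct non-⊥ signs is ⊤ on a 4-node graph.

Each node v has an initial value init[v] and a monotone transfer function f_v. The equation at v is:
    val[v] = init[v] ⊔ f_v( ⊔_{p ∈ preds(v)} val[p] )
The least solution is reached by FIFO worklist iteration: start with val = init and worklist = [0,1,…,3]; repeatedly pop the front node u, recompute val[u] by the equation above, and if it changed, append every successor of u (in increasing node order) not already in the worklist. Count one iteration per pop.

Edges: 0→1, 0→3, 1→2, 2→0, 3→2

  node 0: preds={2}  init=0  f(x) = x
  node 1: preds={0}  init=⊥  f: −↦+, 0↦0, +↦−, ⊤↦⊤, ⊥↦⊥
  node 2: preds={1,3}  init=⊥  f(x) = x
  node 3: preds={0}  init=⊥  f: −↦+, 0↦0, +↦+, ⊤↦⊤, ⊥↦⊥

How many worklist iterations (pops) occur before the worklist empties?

Trace (6 dequeues):
  [1] u=0 | in ⊥ | out 0 | ==
  [2] u=1 | in 0 | out 0 | prev ⊥ | push {}
  [3] u=2 | in 0 | out 0 | prev ⊥ | push {0}
  [4] u=3 | in 0 | out 0 | prev ⊥ | push {2}
  [5] u=0 | in 0 | out 0 | ==
  [6] u=2 | in 0 | out 0 | ==

Converged values:
  [0] 0
  [1] 0
  [2] 0
  [3] 0

6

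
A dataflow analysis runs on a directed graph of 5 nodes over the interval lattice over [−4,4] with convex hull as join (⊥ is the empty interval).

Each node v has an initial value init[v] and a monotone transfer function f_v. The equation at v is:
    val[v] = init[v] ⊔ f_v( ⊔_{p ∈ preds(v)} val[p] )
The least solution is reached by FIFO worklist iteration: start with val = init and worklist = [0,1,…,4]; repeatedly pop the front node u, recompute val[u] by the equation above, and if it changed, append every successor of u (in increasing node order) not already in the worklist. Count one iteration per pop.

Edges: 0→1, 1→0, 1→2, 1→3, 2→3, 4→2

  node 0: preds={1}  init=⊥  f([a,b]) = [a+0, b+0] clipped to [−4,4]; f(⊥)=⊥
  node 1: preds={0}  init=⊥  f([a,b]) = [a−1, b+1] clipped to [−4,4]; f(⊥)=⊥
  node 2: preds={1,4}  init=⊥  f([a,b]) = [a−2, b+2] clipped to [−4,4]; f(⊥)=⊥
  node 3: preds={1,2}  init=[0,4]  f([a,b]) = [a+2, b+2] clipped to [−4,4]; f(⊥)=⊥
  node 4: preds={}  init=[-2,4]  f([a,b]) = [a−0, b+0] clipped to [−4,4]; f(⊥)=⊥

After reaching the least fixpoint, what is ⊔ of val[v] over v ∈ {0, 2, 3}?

[-4,4]

Iteration log — 5 steps:
  step 1. node 0  ⊔preds=⊥  new=⊥  stable
  step 2. node 1  ⊔preds=⊥  new=⊥  stable
  step 3. node 2  ⊔preds=[-2,4]  new=[-4,4]  old=⊥  +wl: 
  step 4. node 3  ⊔preds=[-4,4]  new=[-2,4]  old=[0,4]  +wl: 
  step 5. node 4  ⊔preds=⊥  new=[-2,4]  stable

Least fixpoint reached:
  node 0: ⊥
  node 1: ⊥
  node 2: [-4,4]
  node 3: [-2,4]
  node 4: [-2,4]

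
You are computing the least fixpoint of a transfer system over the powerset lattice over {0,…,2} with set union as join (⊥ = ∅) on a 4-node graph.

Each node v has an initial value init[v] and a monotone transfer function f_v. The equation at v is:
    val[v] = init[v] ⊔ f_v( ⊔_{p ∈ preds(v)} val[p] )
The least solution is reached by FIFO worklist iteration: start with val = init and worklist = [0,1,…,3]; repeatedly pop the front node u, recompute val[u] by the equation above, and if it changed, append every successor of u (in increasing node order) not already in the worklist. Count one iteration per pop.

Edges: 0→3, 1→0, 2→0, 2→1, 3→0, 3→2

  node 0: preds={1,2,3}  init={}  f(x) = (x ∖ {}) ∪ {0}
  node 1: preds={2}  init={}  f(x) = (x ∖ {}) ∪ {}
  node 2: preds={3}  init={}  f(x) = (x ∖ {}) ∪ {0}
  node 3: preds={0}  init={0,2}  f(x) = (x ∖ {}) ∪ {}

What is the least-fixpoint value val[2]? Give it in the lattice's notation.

Trace (7 dequeues):
  [1] u=0 | in {0,2} | out {0,2} | prev {} | push {}
  [2] u=1 | in {} | out {} | ==
  [3] u=2 | in {0,2} | out {0,2} | prev {} | push {0,1}
  [4] u=3 | in {0,2} | out {0,2} | ==
  [5] u=0 | in {0,2} | out {0,2} | ==
  [6] u=1 | in {0,2} | out {0,2} | prev {} | push {0}
  [7] u=0 | in {0,2} | out {0,2} | ==

Converged values:
  [0] {0,2}
  [1] {0,2}
  [2] {0,2}
  [3] {0,2}

{0,2}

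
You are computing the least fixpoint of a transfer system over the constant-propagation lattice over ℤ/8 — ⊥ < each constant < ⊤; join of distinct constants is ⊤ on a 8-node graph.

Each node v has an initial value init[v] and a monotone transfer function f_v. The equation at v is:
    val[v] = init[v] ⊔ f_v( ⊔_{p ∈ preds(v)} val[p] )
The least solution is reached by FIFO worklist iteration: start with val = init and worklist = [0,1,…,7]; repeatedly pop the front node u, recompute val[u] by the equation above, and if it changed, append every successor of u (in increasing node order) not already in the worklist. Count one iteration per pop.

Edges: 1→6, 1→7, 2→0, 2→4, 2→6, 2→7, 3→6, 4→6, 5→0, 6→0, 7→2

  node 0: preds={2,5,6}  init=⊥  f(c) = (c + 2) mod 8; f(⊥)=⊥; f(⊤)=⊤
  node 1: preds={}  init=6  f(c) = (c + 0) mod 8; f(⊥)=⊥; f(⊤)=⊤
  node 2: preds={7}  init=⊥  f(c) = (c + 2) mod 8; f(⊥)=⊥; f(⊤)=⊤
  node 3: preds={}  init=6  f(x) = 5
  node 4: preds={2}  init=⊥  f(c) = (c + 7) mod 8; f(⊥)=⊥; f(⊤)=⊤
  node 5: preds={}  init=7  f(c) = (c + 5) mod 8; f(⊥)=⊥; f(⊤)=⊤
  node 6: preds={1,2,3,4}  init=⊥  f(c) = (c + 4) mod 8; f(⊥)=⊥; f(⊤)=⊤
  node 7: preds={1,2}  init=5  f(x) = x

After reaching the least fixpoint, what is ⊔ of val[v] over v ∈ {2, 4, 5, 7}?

⊤

Iteration log — 14 steps:
  step 1. node 0  ⊔preds=7  new=1  old=⊥  +wl: 
  step 2. node 1  ⊔preds=⊥  new=6  stable
  step 3. node 2  ⊔preds=5  new=7  old=⊥  +wl: 0
  step 4. node 3  ⊔preds=⊥  new=⊤  old=6  +wl: 
  step 5. node 4  ⊔preds=7  new=6  old=⊥  +wl: 
  step 6. node 5  ⊔preds=⊥  new=7  stable
  step 7. node 6  ⊔preds=⊤  new=⊤  old=⊥  +wl: 
  step 8. node 7  ⊔preds=⊤  new=⊤  old=5  +wl: 2
  step 9. node 0  ⊔preds=⊤  new=⊤  old=1  +wl: 
  step 10. node 2  ⊔preds=⊤  new=⊤  old=7  +wl: 0,4,6,7
  step 11. node 0  ⊔preds=⊤  new=⊤  stable
  step 12. node 4  ⊔preds=⊤  new=⊤  old=6  +wl: 
  step 13. node 6  ⊔preds=⊤  new=⊤  stable
  step 14. node 7  ⊔preds=⊤  new=⊤  stable

Least fixpoint reached:
  node 0: ⊤
  node 1: 6
  node 2: ⊤
  node 3: ⊤
  node 4: ⊤
  node 5: 7
  node 6: ⊤
  node 7: ⊤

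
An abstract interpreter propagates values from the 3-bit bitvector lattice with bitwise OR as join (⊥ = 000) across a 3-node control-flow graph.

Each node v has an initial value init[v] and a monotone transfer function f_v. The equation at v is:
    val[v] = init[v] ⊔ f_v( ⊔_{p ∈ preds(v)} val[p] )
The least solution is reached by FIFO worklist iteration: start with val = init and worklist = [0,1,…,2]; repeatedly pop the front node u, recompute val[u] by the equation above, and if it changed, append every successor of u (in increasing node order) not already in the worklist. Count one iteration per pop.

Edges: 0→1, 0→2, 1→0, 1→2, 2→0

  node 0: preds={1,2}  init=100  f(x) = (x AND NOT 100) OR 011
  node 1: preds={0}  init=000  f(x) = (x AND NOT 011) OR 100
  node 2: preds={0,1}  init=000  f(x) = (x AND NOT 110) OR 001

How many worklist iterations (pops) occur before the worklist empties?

Worklist (4 pops):
  #1 pop 0: in=000 → 111 (was 100); enqueue []
  #2 pop 1: in=111 → 100 (was 000); enqueue [0]
  #3 pop 2: in=111 → 001 (was 000); enqueue []
  #4 pop 0: in=101 → 111 (no change)

Fixpoint:
  val[0] = 111
  val[1] = 100
  val[2] = 001

4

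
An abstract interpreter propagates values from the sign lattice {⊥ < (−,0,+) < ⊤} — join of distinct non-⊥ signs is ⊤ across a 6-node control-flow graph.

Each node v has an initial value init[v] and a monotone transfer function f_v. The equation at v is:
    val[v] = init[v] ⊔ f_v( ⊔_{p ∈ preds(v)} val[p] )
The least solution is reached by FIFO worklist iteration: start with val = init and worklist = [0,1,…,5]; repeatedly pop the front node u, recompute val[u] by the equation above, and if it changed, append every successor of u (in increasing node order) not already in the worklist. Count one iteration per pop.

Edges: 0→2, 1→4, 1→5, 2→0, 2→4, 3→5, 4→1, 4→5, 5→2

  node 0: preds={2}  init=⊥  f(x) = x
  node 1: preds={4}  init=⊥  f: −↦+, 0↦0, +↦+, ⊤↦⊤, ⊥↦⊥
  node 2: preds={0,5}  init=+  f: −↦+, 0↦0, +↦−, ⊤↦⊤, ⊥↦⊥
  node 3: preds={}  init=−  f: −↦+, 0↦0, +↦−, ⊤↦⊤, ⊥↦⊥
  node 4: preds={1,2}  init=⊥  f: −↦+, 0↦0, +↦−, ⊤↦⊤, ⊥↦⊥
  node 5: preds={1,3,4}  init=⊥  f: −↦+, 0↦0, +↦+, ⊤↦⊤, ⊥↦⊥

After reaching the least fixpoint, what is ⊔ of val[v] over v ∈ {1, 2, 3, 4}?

⊤

Worklist (11 pops):
  #1 pop 0: in=+ → + (was ⊥); enqueue []
  #2 pop 1: in=⊥ → ⊥ (no change)
  #3 pop 2: in=+ → ⊤ (was +); enqueue [0]
  #4 pop 3: in=⊥ → − (no change)
  #5 pop 4: in=⊤ → ⊤ (was ⊥); enqueue [1]
  #6 pop 5: in=⊤ → ⊤ (was ⊥); enqueue [2]
  #7 pop 0: in=⊤ → ⊤ (was +); enqueue []
  #8 pop 1: in=⊤ → ⊤ (was ⊥); enqueue [4,5]
  #9 pop 2: in=⊤ → ⊤ (no change)
  #10 pop 4: in=⊤ → ⊤ (no change)
  #11 pop 5: in=⊤ → ⊤ (no change)

Fixpoint:
  val[0] = ⊤
  val[1] = ⊤
  val[2] = ⊤
  val[3] = −
  val[4] = ⊤
  val[5] = ⊤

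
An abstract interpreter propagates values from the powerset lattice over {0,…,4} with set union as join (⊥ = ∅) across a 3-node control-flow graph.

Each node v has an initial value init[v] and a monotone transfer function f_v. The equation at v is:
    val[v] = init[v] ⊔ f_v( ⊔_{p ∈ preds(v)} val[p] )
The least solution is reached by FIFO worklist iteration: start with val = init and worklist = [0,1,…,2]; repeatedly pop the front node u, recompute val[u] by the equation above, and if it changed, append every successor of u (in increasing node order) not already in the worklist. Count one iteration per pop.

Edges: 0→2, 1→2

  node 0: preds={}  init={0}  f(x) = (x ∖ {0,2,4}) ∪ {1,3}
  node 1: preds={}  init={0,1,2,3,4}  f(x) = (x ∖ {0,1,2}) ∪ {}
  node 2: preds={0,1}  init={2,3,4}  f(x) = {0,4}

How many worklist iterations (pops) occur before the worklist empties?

Worklist (3 pops):
  #1 pop 0: in={} → {0,1,3} (was {0}); enqueue []
  #2 pop 1: in={} → {0,1,2,3,4} (no change)
  #3 pop 2: in={0,1,2,3,4} → {0,2,3,4} (was {2,3,4}); enqueue []

Fixpoint:
  val[0] = {0,1,3}
  val[1] = {0,1,2,3,4}
  val[2] = {0,2,3,4}

3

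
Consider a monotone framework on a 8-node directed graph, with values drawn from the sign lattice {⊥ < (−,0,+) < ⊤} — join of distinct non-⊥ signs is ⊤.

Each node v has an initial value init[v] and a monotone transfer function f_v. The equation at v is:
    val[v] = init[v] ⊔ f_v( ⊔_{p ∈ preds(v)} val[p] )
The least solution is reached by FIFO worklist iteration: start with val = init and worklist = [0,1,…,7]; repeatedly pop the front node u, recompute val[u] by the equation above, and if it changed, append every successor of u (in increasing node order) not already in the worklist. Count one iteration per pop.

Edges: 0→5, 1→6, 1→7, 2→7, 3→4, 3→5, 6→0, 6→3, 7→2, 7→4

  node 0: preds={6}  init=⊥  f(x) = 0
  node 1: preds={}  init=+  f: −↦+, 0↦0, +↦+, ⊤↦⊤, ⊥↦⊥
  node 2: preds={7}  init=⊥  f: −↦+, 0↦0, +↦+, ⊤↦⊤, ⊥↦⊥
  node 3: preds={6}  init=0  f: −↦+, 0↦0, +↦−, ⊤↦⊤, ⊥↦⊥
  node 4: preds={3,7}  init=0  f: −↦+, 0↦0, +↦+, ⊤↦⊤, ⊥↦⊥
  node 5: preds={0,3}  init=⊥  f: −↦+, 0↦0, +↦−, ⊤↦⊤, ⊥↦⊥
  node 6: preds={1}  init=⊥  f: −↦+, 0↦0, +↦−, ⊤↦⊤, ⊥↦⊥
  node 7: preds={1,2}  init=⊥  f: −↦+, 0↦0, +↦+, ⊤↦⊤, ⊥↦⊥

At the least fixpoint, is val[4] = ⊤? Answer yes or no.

Trace (14 dequeues):
  [1] u=0 | in ⊥ | out 0 | prev ⊥ | push {}
  [2] u=1 | in ⊥ | out + | ==
  [3] u=2 | in ⊥ | out ⊥ | ==
  [4] u=3 | in ⊥ | out 0 | ==
  [5] u=4 | in 0 | out 0 | ==
  [6] u=5 | in 0 | out 0 | prev ⊥ | push {}
  [7] u=6 | in + | out − | prev ⊥ | push {0,3}
  [8] u=7 | in + | out + | prev ⊥ | push {2,4}
  [9] u=0 | in − | out 0 | ==
  [10] u=3 | in − | out ⊤ | prev 0 | push {5}
  [11] u=2 | in + | out + | prev ⊥ | push {7}
  [12] u=4 | in ⊤ | out ⊤ | prev 0 | push {}
  [13] u=5 | in ⊤ | out ⊤ | prev 0 | push {}
  [14] u=7 | in + | out + | ==

Converged values:
  [0] 0
  [1] +
  [2] +
  [3] ⊤
  [4] ⊤
  [5] ⊤
  [6] −
  [7] +

yes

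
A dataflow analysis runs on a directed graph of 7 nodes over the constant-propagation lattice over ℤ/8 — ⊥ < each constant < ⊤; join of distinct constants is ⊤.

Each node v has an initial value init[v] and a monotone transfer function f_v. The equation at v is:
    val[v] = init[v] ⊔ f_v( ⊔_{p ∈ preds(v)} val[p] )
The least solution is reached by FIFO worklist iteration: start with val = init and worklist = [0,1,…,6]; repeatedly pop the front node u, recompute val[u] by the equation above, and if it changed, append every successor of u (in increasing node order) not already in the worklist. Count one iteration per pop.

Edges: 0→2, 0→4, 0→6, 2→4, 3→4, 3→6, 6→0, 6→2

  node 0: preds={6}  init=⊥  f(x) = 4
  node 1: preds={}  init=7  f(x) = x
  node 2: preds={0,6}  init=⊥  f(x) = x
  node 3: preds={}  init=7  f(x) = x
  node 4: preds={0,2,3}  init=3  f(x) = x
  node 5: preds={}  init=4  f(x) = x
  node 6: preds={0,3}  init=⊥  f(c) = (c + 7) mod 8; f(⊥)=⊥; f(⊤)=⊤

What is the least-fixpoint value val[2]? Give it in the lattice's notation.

⊤

Trace (10 dequeues):
  [1] u=0 | in ⊥ | out 4 | prev ⊥ | push {}
  [2] u=1 | in ⊥ | out 7 | ==
  [3] u=2 | in 4 | out 4 | prev ⊥ | push {}
  [4] u=3 | in ⊥ | out 7 | ==
  [5] u=4 | in ⊤ | out ⊤ | prev 3 | push {}
  [6] u=5 | in ⊥ | out 4 | ==
  [7] u=6 | in ⊤ | out ⊤ | prev ⊥ | push {0,2}
  [8] u=0 | in ⊤ | out 4 | ==
  [9] u=2 | in ⊤ | out ⊤ | prev 4 | push {4}
  [10] u=4 | in ⊤ | out ⊤ | ==

Converged values:
  [0] 4
  [1] 7
  [2] ⊤
  [3] 7
  [4] ⊤
  [5] 4
  [6] ⊤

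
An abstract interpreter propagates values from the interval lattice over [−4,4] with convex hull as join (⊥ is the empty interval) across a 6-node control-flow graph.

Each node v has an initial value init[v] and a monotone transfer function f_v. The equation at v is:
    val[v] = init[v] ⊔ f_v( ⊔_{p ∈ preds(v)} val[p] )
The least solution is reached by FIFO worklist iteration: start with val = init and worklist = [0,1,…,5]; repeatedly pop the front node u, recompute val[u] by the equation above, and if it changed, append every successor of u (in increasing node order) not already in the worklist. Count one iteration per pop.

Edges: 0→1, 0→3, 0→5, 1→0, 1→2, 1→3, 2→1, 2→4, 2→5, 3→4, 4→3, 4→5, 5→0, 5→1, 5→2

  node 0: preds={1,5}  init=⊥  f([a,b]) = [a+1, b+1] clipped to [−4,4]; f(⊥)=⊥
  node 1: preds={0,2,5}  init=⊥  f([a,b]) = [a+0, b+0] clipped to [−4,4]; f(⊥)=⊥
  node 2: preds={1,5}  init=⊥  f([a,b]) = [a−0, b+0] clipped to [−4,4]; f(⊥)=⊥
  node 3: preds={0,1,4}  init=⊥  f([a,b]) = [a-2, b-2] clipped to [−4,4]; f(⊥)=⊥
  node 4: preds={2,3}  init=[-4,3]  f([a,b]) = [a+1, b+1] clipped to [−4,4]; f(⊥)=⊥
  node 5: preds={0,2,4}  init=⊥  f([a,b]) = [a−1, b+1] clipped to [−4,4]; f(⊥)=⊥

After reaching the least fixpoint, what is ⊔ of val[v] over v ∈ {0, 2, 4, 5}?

[-4,4]

Trace (16 dequeues):
  [1] u=0 | in ⊥ | out ⊥ | ==
  [2] u=1 | in ⊥ | out ⊥ | ==
  [3] u=2 | in ⊥ | out ⊥ | ==
  [4] u=3 | in [-4,3] | out [-4,1] | prev ⊥ | push {}
  [5] u=4 | in [-4,1] | out [-4,3] | ==
  [6] u=5 | in [-4,3] | out [-4,4] | prev ⊥ | push {0,1,2}
  [7] u=0 | in [-4,4] | out [-3,4] | prev ⊥ | push {3,5}
  [8] u=1 | in [-4,4] | out [-4,4] | prev ⊥ | push {0}
  [9] u=2 | in [-4,4] | out [-4,4] | prev ⊥ | push {1,4}
  [10] u=3 | in [-4,4] | out [-4,2] | prev [-4,1] | push {}
  [11] u=5 | in [-4,4] | out [-4,4] | ==
  [12] u=0 | in [-4,4] | out [-3,4] | ==
  [13] u=1 | in [-4,4] | out [-4,4] | ==
  [14] u=4 | in [-4,4] | out [-4,4] | prev [-4,3] | push {3,5}
  [15] u=3 | in [-4,4] | out [-4,2] | ==
  [16] u=5 | in [-4,4] | out [-4,4] | ==

Converged values:
  [0] [-3,4]
  [1] [-4,4]
  [2] [-4,4]
  [3] [-4,2]
  [4] [-4,4]
  [5] [-4,4]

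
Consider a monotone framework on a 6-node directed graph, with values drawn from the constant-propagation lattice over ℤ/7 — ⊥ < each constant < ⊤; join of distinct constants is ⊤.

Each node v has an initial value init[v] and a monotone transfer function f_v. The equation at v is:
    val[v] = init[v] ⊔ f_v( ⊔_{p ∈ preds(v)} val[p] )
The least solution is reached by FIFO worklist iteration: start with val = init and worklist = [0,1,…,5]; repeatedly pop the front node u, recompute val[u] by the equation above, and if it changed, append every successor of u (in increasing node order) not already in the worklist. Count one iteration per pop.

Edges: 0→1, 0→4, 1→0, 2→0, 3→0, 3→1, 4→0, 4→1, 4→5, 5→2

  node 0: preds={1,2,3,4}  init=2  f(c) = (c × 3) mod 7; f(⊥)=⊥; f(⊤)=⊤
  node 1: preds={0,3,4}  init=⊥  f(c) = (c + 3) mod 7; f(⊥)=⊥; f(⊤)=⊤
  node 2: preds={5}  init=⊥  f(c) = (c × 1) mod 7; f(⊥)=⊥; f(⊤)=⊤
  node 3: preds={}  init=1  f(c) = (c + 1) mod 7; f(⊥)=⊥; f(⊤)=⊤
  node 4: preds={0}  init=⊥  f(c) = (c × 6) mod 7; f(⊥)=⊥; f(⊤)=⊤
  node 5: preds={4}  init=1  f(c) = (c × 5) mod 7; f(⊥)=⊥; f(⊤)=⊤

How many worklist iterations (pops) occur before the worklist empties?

10

Iteration log — 10 steps:
  step 1. node 0  ⊔preds=1  new=⊤  old=2  +wl: 
  step 2. node 1  ⊔preds=⊤  new=⊤  old=⊥  +wl: 0
  step 3. node 2  ⊔preds=1  new=1  old=⊥  +wl: 
  step 4. node 3  ⊔preds=⊥  new=1  stable
  step 5. node 4  ⊔preds=⊤  new=⊤  old=⊥  +wl: 1
  step 6. node 5  ⊔preds=⊤  new=⊤  old=1  +wl: 2
  step 7. node 0  ⊔preds=⊤  new=⊤  stable
  step 8. node 1  ⊔preds=⊤  new=⊤  stable
  step 9. node 2  ⊔preds=⊤  new=⊤  old=1  +wl: 0
  step 10. node 0  ⊔preds=⊤  new=⊤  stable

Least fixpoint reached:
  node 0: ⊤
  node 1: ⊤
  node 2: ⊤
  node 3: 1
  node 4: ⊤
  node 5: ⊤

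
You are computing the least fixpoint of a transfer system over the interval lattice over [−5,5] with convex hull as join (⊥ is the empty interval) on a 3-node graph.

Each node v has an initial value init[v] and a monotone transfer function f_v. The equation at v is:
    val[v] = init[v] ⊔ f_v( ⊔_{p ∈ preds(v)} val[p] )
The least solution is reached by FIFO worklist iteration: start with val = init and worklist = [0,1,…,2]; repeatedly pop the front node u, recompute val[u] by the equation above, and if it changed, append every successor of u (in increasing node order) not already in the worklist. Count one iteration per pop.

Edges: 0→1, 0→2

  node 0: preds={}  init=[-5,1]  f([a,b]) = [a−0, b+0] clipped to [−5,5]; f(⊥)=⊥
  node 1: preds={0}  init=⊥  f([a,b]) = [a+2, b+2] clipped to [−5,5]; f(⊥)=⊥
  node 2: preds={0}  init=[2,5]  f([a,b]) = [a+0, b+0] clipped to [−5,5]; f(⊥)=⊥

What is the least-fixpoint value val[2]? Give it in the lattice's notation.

[-5,5]

Iteration log — 3 steps:
  step 1. node 0  ⊔preds=⊥  new=[-5,1]  stable
  step 2. node 1  ⊔preds=[-5,1]  new=[-3,3]  old=⊥  +wl: 
  step 3. node 2  ⊔preds=[-5,1]  new=[-5,5]  old=[2,5]  +wl: 

Least fixpoint reached:
  node 0: [-5,1]
  node 1: [-3,3]
  node 2: [-5,5]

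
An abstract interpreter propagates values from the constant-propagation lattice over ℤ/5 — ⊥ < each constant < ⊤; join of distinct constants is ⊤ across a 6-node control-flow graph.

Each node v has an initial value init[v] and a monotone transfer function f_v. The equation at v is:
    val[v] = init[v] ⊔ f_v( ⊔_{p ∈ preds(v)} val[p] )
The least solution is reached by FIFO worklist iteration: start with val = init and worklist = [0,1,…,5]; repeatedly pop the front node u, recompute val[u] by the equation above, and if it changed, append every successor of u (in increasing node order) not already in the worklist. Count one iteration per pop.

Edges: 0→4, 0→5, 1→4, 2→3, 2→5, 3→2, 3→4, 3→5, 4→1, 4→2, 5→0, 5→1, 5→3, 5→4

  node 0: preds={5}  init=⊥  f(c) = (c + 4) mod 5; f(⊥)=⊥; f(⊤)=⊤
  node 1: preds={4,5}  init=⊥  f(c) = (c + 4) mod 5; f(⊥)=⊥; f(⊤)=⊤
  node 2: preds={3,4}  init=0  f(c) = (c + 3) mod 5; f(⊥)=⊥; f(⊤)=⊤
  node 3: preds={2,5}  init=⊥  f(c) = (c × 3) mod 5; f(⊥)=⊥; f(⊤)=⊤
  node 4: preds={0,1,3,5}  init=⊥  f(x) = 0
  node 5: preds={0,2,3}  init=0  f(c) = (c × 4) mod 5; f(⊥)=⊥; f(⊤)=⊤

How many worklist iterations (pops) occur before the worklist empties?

13

Trace (13 dequeues):
  [1] u=0 | in 0 | out 4 | prev ⊥ | push {}
  [2] u=1 | in 0 | out 4 | prev ⊥ | push {}
  [3] u=2 | in ⊥ | out 0 | ==
  [4] u=3 | in 0 | out 0 | prev ⊥ | push {2}
  [5] u=4 | in ⊤ | out 0 | prev ⊥ | push {1}
  [6] u=5 | in ⊤ | out ⊤ | prev 0 | push {0,3,4}
  [7] u=2 | in 0 | out ⊤ | prev 0 | push {5}
  [8] u=1 | in ⊤ | out ⊤ | prev 4 | push {}
  [9] u=0 | in ⊤ | out ⊤ | prev 4 | push {}
  [10] u=3 | in ⊤ | out ⊤ | prev 0 | push {2}
  [11] u=4 | in ⊤ | out 0 | ==
  [12] u=5 | in ⊤ | out ⊤ | ==
  [13] u=2 | in ⊤ | out ⊤ | ==

Converged values:
  [0] ⊤
  [1] ⊤
  [2] ⊤
  [3] ⊤
  [4] 0
  [5] ⊤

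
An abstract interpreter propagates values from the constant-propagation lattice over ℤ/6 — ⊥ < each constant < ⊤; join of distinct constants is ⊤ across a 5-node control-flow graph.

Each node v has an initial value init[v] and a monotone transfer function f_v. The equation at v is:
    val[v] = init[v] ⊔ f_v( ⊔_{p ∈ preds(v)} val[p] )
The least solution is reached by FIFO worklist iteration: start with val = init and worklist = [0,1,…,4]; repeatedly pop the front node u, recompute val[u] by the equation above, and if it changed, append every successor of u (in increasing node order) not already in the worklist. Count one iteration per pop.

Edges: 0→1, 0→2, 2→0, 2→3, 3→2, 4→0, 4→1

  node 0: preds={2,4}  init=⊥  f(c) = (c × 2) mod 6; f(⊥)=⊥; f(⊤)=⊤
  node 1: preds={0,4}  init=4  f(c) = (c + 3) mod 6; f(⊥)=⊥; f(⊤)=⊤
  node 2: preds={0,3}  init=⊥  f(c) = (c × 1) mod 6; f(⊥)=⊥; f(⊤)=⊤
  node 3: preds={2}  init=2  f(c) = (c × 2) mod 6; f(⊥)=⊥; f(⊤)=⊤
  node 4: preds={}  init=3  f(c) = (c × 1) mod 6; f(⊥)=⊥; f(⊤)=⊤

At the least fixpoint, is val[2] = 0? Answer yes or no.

no

Worklist (8 pops):
  #1 pop 0: in=3 → 0 (was ⊥); enqueue []
  #2 pop 1: in=⊤ → ⊤ (was 4); enqueue []
  #3 pop 2: in=⊤ → ⊤ (was ⊥); enqueue [0]
  #4 pop 3: in=⊤ → ⊤ (was 2); enqueue [2]
  #5 pop 4: in=⊥ → 3 (no change)
  #6 pop 0: in=⊤ → ⊤ (was 0); enqueue [1]
  #7 pop 2: in=⊤ → ⊤ (no change)
  #8 pop 1: in=⊤ → ⊤ (no change)

Fixpoint:
  val[0] = ⊤
  val[1] = ⊤
  val[2] = ⊤
  val[3] = ⊤
  val[4] = 3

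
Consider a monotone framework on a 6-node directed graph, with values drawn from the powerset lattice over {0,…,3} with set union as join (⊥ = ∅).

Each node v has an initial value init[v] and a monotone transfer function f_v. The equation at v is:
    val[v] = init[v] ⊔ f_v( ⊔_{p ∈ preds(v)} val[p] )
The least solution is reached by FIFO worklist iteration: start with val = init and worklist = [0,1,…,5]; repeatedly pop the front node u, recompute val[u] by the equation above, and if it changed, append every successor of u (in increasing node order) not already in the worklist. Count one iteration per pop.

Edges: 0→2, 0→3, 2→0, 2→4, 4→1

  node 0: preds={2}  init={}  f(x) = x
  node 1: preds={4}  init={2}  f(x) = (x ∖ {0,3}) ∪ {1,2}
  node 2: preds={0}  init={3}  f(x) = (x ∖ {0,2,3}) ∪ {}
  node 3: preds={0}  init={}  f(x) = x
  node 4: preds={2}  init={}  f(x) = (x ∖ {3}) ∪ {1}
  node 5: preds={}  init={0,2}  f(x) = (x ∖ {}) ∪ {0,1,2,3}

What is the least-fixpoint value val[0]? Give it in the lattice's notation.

{3}

Trace (7 dequeues):
  [1] u=0 | in {3} | out {3} | prev {} | push {}
  [2] u=1 | in {} | out {1,2} | prev {2} | push {}
  [3] u=2 | in {3} | out {3} | ==
  [4] u=3 | in {3} | out {3} | prev {} | push {}
  [5] u=4 | in {3} | out {1} | prev {} | push {1}
  [6] u=5 | in {} | out {0,1,2,3} | prev {0,2} | push {}
  [7] u=1 | in {1} | out {1,2} | ==

Converged values:
  [0] {3}
  [1] {1,2}
  [2] {3}
  [3] {3}
  [4] {1}
  [5] {0,1,2,3}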